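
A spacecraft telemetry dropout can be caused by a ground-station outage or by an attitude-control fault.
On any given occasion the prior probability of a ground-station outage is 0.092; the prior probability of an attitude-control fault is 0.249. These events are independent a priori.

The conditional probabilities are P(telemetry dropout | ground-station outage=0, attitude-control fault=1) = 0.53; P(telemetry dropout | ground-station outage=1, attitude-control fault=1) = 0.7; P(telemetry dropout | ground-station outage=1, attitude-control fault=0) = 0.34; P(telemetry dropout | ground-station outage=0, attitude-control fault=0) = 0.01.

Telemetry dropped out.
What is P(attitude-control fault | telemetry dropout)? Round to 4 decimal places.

P(attitude-control fault | telemetry dropout) ≈ 0.8176

For the numerator, keep only attitude-control fault=true terms: 0.119829 + 0.016036 = 0.135865
The normalizing constant is 0.01*0.908*0.751 + 0.53*0.908*0.249 + 0.34*0.092*0.751 + 0.7*0.092*0.249 = 0.166175
Posterior = 0.135865 / 0.166175 ≈ 0.8176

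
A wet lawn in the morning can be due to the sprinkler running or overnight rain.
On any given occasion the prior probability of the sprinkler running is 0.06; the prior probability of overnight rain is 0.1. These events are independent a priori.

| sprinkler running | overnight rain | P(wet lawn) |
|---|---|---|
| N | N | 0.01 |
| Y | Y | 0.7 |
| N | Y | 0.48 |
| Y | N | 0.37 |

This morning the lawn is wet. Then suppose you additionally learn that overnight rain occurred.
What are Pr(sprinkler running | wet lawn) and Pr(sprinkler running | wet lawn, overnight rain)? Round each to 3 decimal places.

Sum P(wet lawn|·) weighted by the priors over the 4 (sprinkler running, overnight rain) configurations:
  P(wet lawn) = 0.01*0.94*0.9 + 0.48*0.94*0.1 + 0.37*0.06*0.9 + 0.7*0.06*0.1
        = 0.008460 + 0.045120 + 0.019980 + 0.004200 = 0.077760
The terms with sprinkler running present sum to 0.024180, so
  P(sprinkler running | wet lawn) = 0.024180 / 0.077760 ≈ 0.311

Now also conditioning on overnight rain=true:
For the numerator, keep only sprinkler running=true terms: 0.7*0.06 = 0.042000
The normalizing constant is 0.48*0.94 + 0.7*0.06 = 0.493200
P(sprinkler running | wet lawn, overnight rain) = 0.042000/0.493200 ≈ 0.085

Pr(sprinkler running | wet lawn) ≈ 0.311; Pr(sprinkler running | wet lawn, overnight rain) ≈ 0.085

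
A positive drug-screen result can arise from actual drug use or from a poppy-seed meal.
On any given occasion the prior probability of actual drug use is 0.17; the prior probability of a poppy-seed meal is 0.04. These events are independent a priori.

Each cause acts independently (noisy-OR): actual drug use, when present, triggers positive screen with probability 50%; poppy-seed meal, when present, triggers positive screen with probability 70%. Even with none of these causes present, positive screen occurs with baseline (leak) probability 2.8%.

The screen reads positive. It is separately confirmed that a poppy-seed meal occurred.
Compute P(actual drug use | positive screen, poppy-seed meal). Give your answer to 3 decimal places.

Under noisy-OR, P(positive screen | causes) = 1 − (1−0.028)·∏(1−qᵢ) over the active causes.
P(positive screen | poppy-seed meal) = 0.7084*0.83 + 0.8542*0.17 = 0.587972 + 0.145214 = 0.733186
Of this, 0.145214 comes from 0.8542*0.17 (the actual drug use=true cases).
So P(actual drug use | positive screen, poppy-seed meal) = 0.145214/0.733186 ≈ 0.198.

P(actual drug use | positive screen, poppy-seed meal) ≈ 0.198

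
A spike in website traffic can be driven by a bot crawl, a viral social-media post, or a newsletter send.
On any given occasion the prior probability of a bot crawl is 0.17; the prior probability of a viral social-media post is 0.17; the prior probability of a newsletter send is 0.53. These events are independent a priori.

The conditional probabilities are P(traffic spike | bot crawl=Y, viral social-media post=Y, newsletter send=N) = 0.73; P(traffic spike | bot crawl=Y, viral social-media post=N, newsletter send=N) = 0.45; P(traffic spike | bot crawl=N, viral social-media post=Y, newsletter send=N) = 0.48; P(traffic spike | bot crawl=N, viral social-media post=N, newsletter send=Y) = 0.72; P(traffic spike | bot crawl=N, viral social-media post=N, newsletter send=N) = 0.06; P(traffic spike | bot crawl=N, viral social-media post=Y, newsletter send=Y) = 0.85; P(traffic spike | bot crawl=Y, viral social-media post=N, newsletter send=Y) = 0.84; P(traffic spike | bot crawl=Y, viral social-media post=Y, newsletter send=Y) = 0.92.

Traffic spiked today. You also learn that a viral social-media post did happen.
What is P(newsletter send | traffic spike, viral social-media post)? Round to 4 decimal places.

Numerator (weight on configurations with newsletter send): 0.373915 + 0.082892 = 0.456807
Denominator P(traffic spike | viral social-media post): 0.48×0.83×0.47 + 0.85×0.83×0.53 + 0.73×0.17×0.47 + 0.92×0.17×0.53 = 0.702382
Posterior = 0.456807 / 0.702382 ≈ 0.6504

P(newsletter send | traffic spike, viral social-media post) ≈ 0.6504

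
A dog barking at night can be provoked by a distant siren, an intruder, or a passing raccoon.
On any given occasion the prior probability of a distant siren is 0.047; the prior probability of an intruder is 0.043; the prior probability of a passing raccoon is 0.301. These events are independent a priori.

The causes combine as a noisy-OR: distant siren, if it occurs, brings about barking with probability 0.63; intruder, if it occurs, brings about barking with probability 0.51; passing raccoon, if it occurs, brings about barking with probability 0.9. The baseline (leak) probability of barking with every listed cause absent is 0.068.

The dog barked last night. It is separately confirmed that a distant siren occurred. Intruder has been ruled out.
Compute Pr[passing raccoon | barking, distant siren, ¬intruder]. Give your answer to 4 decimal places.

Under noisy-OR, P(barking | causes) = 1 − (1−0.068)·∏(1−qᵢ) over the active causes.
Numerator (weight on configurations with passing raccoon): 0.965516·0.301 = 0.290620
Normalizer over all consistent configurations: 0.65516·0.699 + 0.965516·0.301 = 0.748577
P(passing raccoon | barking, distant siren, ¬intruder) = 0.290620/0.748577 ≈ 0.3882

Pr[passing raccoon | barking, distant siren, ¬intruder] ≈ 0.3882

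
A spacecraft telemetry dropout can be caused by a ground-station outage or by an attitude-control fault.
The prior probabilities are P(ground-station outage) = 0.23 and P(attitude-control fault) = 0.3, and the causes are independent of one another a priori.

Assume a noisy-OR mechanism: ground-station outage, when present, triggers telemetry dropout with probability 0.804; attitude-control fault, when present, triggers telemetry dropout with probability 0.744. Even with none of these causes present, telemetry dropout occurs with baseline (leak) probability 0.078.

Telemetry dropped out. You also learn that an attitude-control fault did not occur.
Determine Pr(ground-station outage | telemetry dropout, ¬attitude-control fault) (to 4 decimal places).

Under noisy-OR, P(telemetry dropout | causes) = 1 − (1−0.078)·∏(1−qᵢ) over the active causes.
Sum P(telemetry dropout|·) weighted by the priors over both values of ground-station outage:
  P(telemetry dropout | ¬attitude-control fault) = 0.078*0.77 + 0.819288*0.23
        = 0.060060 + 0.188436 = 0.248496
Keeping only the ground-station outage-present terms gives 0.188436, so
  P(ground-station outage | telemetry dropout, ¬attitude-control fault) = 0.188436 / 0.248496 ≈ 0.7583

Pr(ground-station outage | telemetry dropout, ¬attitude-control fault) ≈ 0.7583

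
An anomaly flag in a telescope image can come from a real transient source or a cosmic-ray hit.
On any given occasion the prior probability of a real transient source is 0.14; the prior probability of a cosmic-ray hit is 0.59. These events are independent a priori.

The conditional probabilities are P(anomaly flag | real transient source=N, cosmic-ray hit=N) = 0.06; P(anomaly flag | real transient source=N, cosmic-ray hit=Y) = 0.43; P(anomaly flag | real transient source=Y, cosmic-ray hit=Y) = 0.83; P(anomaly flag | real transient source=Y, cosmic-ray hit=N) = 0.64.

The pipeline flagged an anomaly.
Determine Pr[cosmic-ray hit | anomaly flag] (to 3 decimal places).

Pr[cosmic-ray hit | anomaly flag] ≈ 0.832

For the numerator, keep only cosmic-ray hit=true terms: 0.218182 + 0.068558 = 0.286740
Denominator P(anomaly flag): 0.06×0.86×0.41 + 0.43×0.86×0.59 + 0.64×0.14×0.41 + 0.83×0.14×0.59 = 0.344632
Posterior = 0.286740 / 0.344632 ≈ 0.832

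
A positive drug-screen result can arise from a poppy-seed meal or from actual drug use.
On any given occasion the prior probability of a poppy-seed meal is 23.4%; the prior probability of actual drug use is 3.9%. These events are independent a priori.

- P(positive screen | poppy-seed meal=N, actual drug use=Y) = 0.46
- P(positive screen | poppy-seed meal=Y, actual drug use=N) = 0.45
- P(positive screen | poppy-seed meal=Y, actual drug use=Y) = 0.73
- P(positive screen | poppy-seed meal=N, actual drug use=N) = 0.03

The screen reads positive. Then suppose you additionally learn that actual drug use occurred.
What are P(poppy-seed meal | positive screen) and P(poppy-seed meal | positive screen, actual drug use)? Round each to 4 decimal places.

By total probability over the 4 (poppy-seed meal, actual drug use) configurations:
  P(positive screen) = 0.03×0.766×0.961 + 0.46×0.766×0.039 + 0.45×0.234×0.961 + 0.73×0.234×0.039
        = 0.022084 + 0.013742 + 0.101193 + 0.006662 = 0.143681
Keeping only the poppy-seed meal-present terms gives 0.107855, so
  P(poppy-seed meal | positive screen) = 0.107855 / 0.143681 ≈ 0.7507

Now also conditioning on actual drug use=true:
Weight on poppy-seed meal=true, given the evidence: 0.73×0.234 = 0.170820
Denominator P(positive screen | actual drug use): 0.46×0.766 + 0.73×0.234 = 0.523180
Posterior = 0.170820 / 0.523180 ≈ 0.3265

P(poppy-seed meal | positive screen) ≈ 0.7507; P(poppy-seed meal | positive screen, actual drug use) ≈ 0.3265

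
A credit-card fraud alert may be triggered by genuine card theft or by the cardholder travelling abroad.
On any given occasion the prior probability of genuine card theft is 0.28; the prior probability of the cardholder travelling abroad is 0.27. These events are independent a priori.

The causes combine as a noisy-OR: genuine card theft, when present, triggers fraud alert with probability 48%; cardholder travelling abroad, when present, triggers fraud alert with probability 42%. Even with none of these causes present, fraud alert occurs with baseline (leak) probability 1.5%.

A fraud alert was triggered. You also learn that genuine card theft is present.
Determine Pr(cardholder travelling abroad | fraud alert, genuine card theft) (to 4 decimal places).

Under noisy-OR, P(fraud alert | causes) = 1 − (1−0.015)·∏(1−qᵢ) over the active causes.
P(fraud alert | genuine card theft) = 0.4878·0.73 + 0.702924·0.27 = 0.356094 + 0.189789 = 0.545883
Restricting to configurations with cardholder travelling abroad present: 0.702924·0.27 = 0.189789.
So P(cardholder travelling abroad | fraud alert, genuine card theft) = 0.189789/0.545883 ≈ 0.3477.

Pr(cardholder travelling abroad | fraud alert, genuine card theft) ≈ 0.3477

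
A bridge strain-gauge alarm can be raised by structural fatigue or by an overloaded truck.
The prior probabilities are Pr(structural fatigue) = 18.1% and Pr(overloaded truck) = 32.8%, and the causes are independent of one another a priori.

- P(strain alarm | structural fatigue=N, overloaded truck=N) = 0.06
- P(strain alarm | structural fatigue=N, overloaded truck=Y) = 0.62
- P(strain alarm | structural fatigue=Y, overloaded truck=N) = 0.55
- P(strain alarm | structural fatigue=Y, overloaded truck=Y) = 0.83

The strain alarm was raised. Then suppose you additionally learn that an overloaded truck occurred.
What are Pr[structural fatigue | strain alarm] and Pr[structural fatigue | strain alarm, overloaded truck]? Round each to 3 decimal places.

Weight on structural fatigue=true, given the evidence: 0.066898 + 0.049275 = 0.116173
The normalizing constant is 0.06×0.819×0.672 + 0.62×0.819×0.328 + 0.55×0.181×0.672 + 0.83×0.181×0.328 = 0.315747
Posterior = 0.116173 / 0.315747 ≈ 0.368

Now also conditioning on overloaded truck=true:
Sum P(strain alarm|·) weighted by the priors over both values of structural fatigue:
  P(strain alarm | overloaded truck) = 0.62×0.819 + 0.83×0.181
        = 0.507780 + 0.150230 = 0.658010
Keeping only the structural fatigue-present terms gives 0.150230, so
  P(structural fatigue | strain alarm, overloaded truck) = 0.150230 / 0.658010 ≈ 0.228

Pr[structural fatigue | strain alarm] ≈ 0.368; Pr[structural fatigue | strain alarm, overloaded truck] ≈ 0.228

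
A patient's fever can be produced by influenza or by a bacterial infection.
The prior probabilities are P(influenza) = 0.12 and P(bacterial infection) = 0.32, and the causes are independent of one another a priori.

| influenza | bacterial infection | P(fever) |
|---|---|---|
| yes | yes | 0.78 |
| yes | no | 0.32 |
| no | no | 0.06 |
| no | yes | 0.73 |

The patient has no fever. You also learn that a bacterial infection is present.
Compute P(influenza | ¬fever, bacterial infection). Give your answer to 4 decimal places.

P(influenza | ¬fever, bacterial infection) ≈ 0.1000

P(¬fever | bacterial infection) = 0.27·0.88 + 0.22·0.12 = 0.237600 + 0.026400 = 0.264000
Restricting to configurations with influenza present: 0.22·0.12 = 0.026400.
So P(influenza | ¬fever, bacterial infection) = 0.026400/0.264000 ≈ 0.1000.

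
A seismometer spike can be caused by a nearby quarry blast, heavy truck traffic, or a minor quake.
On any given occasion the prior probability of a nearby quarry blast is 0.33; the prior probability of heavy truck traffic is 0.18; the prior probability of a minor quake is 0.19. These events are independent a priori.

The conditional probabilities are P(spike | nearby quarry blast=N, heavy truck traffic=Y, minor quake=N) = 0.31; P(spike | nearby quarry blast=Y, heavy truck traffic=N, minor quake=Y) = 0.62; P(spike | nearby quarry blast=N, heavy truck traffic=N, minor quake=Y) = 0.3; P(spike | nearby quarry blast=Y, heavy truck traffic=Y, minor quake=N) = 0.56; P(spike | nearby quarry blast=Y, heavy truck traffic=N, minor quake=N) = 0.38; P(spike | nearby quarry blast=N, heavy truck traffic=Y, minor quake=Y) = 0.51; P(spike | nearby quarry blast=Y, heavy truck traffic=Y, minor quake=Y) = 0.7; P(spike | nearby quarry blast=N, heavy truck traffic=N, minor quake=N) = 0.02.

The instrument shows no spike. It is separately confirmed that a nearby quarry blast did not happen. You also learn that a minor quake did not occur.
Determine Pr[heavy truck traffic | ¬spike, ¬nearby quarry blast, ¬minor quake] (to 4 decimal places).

Pr[heavy truck traffic | ¬spike, ¬nearby quarry blast, ¬minor quake] ≈ 0.1339

P(¬spike | ¬nearby quarry blast, ¬minor quake) = 0.98×0.82 + 0.69×0.18 = 0.803600 + 0.124200 = 0.927800
The heavy truck traffic-present share is 0.69×0.18 = 0.124200.
P(heavy truck traffic | ¬spike, ¬nearby quarry blast, ¬minor quake) = 0.124200 / 0.927800 ≈ 0.1339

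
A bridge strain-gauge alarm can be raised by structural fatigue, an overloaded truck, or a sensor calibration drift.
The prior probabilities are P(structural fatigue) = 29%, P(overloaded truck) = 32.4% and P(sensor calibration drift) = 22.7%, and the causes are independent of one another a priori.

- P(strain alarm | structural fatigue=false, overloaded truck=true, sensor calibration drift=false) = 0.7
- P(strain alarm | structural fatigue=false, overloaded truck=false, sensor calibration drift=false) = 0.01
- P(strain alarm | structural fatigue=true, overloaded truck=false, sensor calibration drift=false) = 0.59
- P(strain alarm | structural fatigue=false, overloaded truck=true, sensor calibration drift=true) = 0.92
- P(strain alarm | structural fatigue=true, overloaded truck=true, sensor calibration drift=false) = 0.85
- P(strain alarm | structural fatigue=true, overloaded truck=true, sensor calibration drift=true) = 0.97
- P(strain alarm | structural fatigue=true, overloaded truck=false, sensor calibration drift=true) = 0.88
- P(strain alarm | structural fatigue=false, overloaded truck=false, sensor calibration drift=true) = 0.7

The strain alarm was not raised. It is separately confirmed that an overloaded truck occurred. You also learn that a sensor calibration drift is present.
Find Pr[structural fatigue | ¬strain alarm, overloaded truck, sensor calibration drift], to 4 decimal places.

For the numerator, keep only structural fatigue=true terms: 0.03×0.29 = 0.008700
Denominator P(¬strain alarm | overloaded truck, sensor calibration drift): 0.08×0.71 + 0.03×0.29 = 0.065500
P(structural fatigue | ¬strain alarm, overloaded truck, sensor calibration drift) = 0.008700/0.065500 ≈ 0.1328

Pr[structural fatigue | ¬strain alarm, overloaded truck, sensor calibration drift] ≈ 0.1328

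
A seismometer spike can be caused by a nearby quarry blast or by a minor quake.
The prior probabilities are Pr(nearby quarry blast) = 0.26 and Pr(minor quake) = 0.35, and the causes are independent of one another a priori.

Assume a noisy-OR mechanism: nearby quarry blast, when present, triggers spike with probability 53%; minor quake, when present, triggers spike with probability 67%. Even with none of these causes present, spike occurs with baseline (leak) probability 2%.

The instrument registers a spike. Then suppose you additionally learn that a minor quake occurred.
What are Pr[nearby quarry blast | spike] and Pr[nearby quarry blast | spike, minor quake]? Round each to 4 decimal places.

Under noisy-OR, P(spike | causes) = 1 − (1−0.02)·∏(1−qᵢ) over the active causes.
Numerator (weight on configurations with nearby quarry blast): 0.091159 + 0.077168 = 0.168327
Denominator P(spike): 0.02×0.74×0.65 + 0.6766×0.74×0.35 + 0.5394×0.26×0.65 + 0.848002×0.26×0.35 = 0.353186
P(nearby quarry blast | spike) = 0.168327/0.353186 ≈ 0.4766

Now also conditioning on minor quake=true:
For the numerator, keep only nearby quarry blast=true terms: 0.848002·0.26 = 0.220481
Normalizer over all consistent configurations: 0.6766·0.74 + 0.848002·0.26 = 0.721165
P(nearby quarry blast | spike, minor quake) = 0.220481/0.721165 ≈ 0.3057
The drop from 0.4766 to 0.3057 is the explaining-away (discounting) effect.

Pr[nearby quarry blast | spike] ≈ 0.4766; Pr[nearby quarry blast | spike, minor quake] ≈ 0.3057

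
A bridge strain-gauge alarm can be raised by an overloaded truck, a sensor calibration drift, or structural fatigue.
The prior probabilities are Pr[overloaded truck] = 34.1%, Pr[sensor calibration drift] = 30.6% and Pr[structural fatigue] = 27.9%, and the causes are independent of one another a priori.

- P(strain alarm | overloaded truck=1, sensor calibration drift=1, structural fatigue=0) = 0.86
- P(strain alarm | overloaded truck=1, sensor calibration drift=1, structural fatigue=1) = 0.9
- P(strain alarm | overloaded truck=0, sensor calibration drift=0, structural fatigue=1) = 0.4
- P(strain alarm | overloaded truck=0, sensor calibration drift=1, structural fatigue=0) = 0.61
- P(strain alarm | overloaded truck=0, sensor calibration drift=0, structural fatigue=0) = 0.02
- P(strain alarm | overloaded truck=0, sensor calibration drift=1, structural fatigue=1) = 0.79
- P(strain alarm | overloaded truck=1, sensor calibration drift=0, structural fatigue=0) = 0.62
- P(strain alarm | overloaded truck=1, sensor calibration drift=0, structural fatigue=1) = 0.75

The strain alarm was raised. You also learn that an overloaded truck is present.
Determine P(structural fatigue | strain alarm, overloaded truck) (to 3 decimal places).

P(structural fatigue | strain alarm, overloaded truck) ≈ 0.308

Weight on structural fatigue=true, given the evidence: 0.145220 + 0.076837 = 0.222057
Normalizer over all consistent configurations: 0.62·0.694·0.721 + 0.75·0.694·0.279 + 0.86·0.306·0.721 + 0.9·0.306·0.279 = 0.722027
P(structural fatigue | strain alarm, overloaded truck) = 0.222057/0.722027 ≈ 0.308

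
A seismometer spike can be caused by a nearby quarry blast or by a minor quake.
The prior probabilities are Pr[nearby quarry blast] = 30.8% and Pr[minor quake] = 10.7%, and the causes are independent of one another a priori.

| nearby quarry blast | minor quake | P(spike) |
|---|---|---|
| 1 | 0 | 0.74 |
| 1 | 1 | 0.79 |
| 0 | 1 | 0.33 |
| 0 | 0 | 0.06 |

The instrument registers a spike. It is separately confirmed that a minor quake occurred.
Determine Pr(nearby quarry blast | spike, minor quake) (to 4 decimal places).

Enumerate both values of nearby quarry blast and weight by the priors:
  P(spike | minor quake) = 0.33·0.692 + 0.79·0.308
        = 0.228360 + 0.243320 = 0.471680
Keeping only the nearby quarry blast-present terms gives 0.243320, so
  P(nearby quarry blast | spike, minor quake) = 0.243320 / 0.471680 ≈ 0.5159

Pr(nearby quarry blast | spike, minor quake) ≈ 0.5159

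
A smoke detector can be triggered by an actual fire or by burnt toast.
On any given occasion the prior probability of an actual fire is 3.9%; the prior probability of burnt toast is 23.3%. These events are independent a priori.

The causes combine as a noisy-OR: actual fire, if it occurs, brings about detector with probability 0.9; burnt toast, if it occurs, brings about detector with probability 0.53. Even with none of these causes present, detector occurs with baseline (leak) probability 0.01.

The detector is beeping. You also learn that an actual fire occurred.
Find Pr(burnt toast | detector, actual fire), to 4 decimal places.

Pr(burnt toast | detector, actual fire) ≈ 0.2433

Under noisy-OR, P(detector | causes) = 1 − (1−0.01)·∏(1−qᵢ) over the active causes.
For the numerator, keep only burnt toast=true terms: 0.95347*0.233 = 0.222159
Normalizer over all consistent configurations: 0.901*0.767 + 0.95347*0.233 = 0.913226
P(burnt toast | detector, actual fire) = 0.222159/0.913226 ≈ 0.2433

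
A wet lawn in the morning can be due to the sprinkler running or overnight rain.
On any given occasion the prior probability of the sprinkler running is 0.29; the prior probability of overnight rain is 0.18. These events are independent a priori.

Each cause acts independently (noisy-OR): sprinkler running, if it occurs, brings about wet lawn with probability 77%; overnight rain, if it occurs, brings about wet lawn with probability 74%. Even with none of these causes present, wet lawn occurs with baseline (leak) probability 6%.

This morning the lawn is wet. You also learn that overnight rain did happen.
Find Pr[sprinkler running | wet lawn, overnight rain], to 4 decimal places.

Pr[sprinkler running | wet lawn, overnight rain] ≈ 0.3378

Under noisy-OR, P(wet lawn | causes) = 1 − (1−0.06)·∏(1−qᵢ) over the active causes.
For the numerator, keep only sprinkler running=true terms: 0.943788·0.29 = 0.273699
The normalizing constant is 0.7556·0.71 + 0.943788·0.29 = 0.810175
P(sprinkler running | wet lawn, overnight rain) = 0.273699/0.810175 ≈ 0.3378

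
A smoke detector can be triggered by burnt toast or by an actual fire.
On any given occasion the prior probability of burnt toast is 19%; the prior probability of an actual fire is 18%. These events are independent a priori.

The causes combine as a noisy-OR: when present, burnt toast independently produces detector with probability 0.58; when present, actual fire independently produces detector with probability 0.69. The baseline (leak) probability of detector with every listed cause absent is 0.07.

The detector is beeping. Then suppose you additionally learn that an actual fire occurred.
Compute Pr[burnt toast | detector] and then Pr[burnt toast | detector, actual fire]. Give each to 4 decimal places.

Pr[burnt toast | detector] ≈ 0.4541; Pr[burnt toast | detector, actual fire] ≈ 0.2246

Under noisy-OR, P(detector | causes) = 1 − (1−0.07)·∏(1−qᵢ) over the active causes.
P(detector) = 0.07*0.81*0.82 + 0.7117*0.81*0.18 + 0.6094*0.19*0.82 + 0.878914*0.19*0.18 = 0.046494 + 0.103766 + 0.094945 + 0.030059 = 0.275264
The burnt toast-present share is 0.094945 + 0.030059 = 0.125004.
So P(burnt toast | detector) = 0.125004/0.275264 ≈ 0.4541.

Now also conditioning on actual fire=true:
Enumerate both values of burnt toast and weight by the priors:
  P(detector | actual fire) = 0.7117·0.81 + 0.878914·0.19
        = 0.576477 + 0.166994 = 0.743471
Keeping only the burnt toast-present terms gives 0.166994, so
  P(burnt toast | detector, actual fire) = 0.166994 / 0.743471 ≈ 0.2246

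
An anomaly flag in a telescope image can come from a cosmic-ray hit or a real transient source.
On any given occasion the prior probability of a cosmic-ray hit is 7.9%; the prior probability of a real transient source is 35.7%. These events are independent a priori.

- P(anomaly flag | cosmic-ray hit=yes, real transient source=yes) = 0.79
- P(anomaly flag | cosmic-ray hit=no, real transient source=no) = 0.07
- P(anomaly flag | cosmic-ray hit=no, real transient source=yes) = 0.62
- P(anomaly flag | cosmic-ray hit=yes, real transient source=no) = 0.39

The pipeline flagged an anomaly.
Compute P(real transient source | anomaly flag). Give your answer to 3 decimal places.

P(real transient source | anomaly flag) ≈ 0.787

Weight on real transient source=true, given the evidence: 0.203854 + 0.022280 = 0.226134
The normalizing constant is 0.07×0.921×0.643 + 0.62×0.921×0.357 + 0.39×0.079×0.643 + 0.79×0.079×0.357 = 0.287399
P(real transient source | anomaly flag) = 0.226134/0.287399 ≈ 0.787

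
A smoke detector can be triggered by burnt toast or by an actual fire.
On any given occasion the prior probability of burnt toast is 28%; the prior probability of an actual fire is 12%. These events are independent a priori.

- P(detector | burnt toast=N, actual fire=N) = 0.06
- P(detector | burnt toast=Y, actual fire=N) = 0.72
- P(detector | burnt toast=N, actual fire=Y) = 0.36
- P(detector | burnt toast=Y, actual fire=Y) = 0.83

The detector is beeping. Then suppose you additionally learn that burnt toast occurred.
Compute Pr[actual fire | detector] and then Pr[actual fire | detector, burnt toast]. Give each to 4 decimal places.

Pr[actual fire | detector] ≈ 0.2150; Pr[actual fire | detector, burnt toast] ≈ 0.1358

P(detector) = 0.06·0.72·0.88 + 0.36·0.72·0.12 + 0.72·0.28·0.88 + 0.83·0.28·0.12 = 0.038016 + 0.031104 + 0.177408 + 0.027888 = 0.274416
The actual fire-present share is 0.031104 + 0.027888 = 0.058992.
Hence the posterior is 0.058992/0.274416 ≈ 0.2150.

Now condition on the additional information:
P(detector | burnt toast) = 0.72·0.88 + 0.83·0.12 = 0.633600 + 0.099600 = 0.733200
Restricting to configurations with actual fire present: 0.83·0.12 = 0.099600.
P(actual fire | detector, burnt toast) = 0.099600 / 0.733200 ≈ 0.1358
This is intercausal reasoning (explaining away): once burnt toast accounts for the detector, actual fire becomes less likely.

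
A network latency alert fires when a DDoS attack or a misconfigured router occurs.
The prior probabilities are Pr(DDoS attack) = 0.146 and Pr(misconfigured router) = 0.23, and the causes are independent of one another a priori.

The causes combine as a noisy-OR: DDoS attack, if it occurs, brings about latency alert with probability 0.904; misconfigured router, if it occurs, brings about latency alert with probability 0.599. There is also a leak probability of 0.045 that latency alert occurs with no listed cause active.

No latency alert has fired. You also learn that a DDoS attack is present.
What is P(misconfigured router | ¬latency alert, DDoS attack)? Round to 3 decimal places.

Under noisy-OR, P(latency alert | causes) = 1 − (1−0.045)·∏(1−qᵢ) over the active causes.
Weight on misconfigured router=true, given the evidence: 0.036764*0.23 = 0.008456
Denominator P(¬latency alert | DDoS attack): 0.09168*0.77 + 0.036764*0.23 = 0.079050
Posterior = 0.008456 / 0.079050 ≈ 0.107

P(misconfigured router | ¬latency alert, DDoS attack) ≈ 0.107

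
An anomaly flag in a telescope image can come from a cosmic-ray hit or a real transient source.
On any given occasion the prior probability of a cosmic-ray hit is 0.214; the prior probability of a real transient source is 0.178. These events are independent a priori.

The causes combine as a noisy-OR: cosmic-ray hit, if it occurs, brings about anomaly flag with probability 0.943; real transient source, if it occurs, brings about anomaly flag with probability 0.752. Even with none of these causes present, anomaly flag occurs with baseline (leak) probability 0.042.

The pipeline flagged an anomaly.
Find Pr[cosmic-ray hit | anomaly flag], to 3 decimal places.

Under noisy-OR, P(anomaly flag | causes) = 1 − (1−0.042)·∏(1−qᵢ) over the active causes.
P(anomaly flag) = 0.042×0.786×0.822 + 0.762416×0.786×0.178 + 0.945394×0.214×0.822 + 0.986458×0.214×0.178 = 0.027136 + 0.106668 + 0.166302 + 0.037576 = 0.337682
Of this, 0.203878 comes from 0.166302 + 0.037576 (the cosmic-ray hit=true cases).
P(cosmic-ray hit | anomaly flag) = 0.203878 / 0.337682 ≈ 0.604

Pr[cosmic-ray hit | anomaly flag] ≈ 0.604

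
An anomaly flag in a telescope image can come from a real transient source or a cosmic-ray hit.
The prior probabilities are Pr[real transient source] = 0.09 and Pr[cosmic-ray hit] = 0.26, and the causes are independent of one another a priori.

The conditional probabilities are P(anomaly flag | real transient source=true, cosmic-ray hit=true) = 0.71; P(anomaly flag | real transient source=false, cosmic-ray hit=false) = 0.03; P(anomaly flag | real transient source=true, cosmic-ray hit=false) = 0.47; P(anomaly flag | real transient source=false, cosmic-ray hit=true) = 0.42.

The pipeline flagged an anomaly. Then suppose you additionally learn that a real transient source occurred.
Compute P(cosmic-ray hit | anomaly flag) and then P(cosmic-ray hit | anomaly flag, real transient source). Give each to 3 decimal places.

By total probability over the 4 (real transient source, cosmic-ray hit) configurations:
  P(anomaly flag) = 0.03·0.91·0.74 + 0.42·0.91·0.26 + 0.47·0.09·0.74 + 0.71·0.09·0.26
        = 0.020202 + 0.099372 + 0.031302 + 0.016614 = 0.167490
Configurations with cosmic-ray hit contribute 0.115986, so
  P(cosmic-ray hit | anomaly flag) = 0.115986 / 0.167490 ≈ 0.692

With the extra evidence:
Sum P(anomaly flag|·) weighted by the priors over both values of cosmic-ray hit:
  P(anomaly flag | real transient source) = 0.47×0.74 + 0.71×0.26
        = 0.347800 + 0.184600 = 0.532400
Keeping only the cosmic-ray hit-present terms gives 0.184600, so
  P(cosmic-ray hit | anomaly flag, real transient source) = 0.184600 / 0.532400 ≈ 0.347

P(cosmic-ray hit | anomaly flag) ≈ 0.692; P(cosmic-ray hit | anomaly flag, real transient source) ≈ 0.347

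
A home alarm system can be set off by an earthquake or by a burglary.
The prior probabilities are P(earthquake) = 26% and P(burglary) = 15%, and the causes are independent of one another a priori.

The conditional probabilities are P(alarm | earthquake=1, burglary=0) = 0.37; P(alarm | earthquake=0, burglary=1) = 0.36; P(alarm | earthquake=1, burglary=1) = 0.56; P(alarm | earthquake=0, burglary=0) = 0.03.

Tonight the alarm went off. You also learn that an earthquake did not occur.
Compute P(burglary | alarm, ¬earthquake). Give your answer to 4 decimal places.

P(alarm | ¬earthquake) = 0.03·0.85 + 0.36·0.15 = 0.025500 + 0.054000 = 0.079500
The burglary-present share is 0.36·0.15 = 0.054000.
Hence the posterior is 0.054000/0.079500 ≈ 0.6792.

P(burglary | alarm, ¬earthquake) ≈ 0.6792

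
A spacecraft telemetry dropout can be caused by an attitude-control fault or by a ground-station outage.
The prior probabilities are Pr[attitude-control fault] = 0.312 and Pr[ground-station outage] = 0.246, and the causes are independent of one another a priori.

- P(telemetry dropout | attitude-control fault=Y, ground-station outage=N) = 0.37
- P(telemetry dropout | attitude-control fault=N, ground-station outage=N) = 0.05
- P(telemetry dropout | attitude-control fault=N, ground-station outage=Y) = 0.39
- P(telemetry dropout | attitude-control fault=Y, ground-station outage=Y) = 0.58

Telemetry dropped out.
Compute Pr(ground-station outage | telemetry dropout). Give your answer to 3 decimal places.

Pr(ground-station outage | telemetry dropout) ≈ 0.495

P(telemetry dropout) = 0.05*0.688*0.754 + 0.39*0.688*0.246 + 0.37*0.312*0.754 + 0.58*0.312*0.246 = 0.025938 + 0.066007 + 0.087042 + 0.044516 = 0.223503
Restricting to configurations with ground-station outage present: 0.066007 + 0.044516 = 0.110523.
P(ground-station outage | telemetry dropout) = 0.110523 / 0.223503 ≈ 0.495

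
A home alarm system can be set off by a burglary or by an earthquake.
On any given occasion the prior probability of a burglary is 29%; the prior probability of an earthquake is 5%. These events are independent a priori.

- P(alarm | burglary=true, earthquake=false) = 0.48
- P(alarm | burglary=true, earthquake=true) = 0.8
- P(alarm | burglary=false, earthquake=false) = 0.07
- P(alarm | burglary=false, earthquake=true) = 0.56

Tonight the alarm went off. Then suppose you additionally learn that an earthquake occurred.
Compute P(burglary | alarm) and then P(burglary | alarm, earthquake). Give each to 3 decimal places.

P(burglary | alarm) ≈ 0.682; P(burglary | alarm, earthquake) ≈ 0.368

P(alarm) = 0.07×0.71×0.95 + 0.56×0.71×0.05 + 0.48×0.29×0.95 + 0.8×0.29×0.05 = 0.047215 + 0.019880 + 0.132240 + 0.011600 = 0.210935
The burglary-present share is 0.132240 + 0.011600 = 0.143840.
So P(burglary | alarm) = 0.143840/0.210935 ≈ 0.682.

Now also conditioning on earthquake=true:
Weight on burglary=true, given the evidence: 0.8*0.29 = 0.232000
Normalizer over all consistent configurations: 0.56*0.71 + 0.8*0.29 = 0.629600
Posterior = 0.232000 / 0.629600 ≈ 0.368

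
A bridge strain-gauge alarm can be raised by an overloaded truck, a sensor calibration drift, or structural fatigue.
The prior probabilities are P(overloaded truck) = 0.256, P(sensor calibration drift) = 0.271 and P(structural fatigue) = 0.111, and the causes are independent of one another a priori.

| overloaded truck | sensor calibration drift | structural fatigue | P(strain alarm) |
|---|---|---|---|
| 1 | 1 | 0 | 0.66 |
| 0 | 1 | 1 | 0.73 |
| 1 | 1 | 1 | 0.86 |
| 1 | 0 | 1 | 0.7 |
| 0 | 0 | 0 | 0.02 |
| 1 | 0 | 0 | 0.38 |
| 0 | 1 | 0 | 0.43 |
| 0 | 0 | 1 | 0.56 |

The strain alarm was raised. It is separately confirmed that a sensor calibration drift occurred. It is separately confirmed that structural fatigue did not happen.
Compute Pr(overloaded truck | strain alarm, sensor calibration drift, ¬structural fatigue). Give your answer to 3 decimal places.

Numerator (weight on configurations with overloaded truck): 0.66·0.256 = 0.168960
Denominator P(strain alarm | sensor calibration drift, ¬structural fatigue): 0.43·0.744 + 0.66·0.256 = 0.488880
P(overloaded truck | strain alarm, sensor calibration drift, ¬structural fatigue) = 0.168960/0.488880 ≈ 0.346

Pr(overloaded truck | strain alarm, sensor calibration drift, ¬structural fatigue) ≈ 0.346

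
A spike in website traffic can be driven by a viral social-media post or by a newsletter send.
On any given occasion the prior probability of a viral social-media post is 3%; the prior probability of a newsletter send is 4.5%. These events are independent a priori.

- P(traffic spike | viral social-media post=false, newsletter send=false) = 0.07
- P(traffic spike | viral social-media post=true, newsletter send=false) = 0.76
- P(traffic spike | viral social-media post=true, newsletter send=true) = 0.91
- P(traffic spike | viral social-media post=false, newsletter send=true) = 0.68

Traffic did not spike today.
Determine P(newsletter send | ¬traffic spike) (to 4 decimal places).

For the numerator, keep only newsletter send=true terms: 0.013968 + 0.000121 = 0.014089
Normalizer over all consistent configurations: 0.93×0.97×0.955 + 0.32×0.97×0.045 + 0.24×0.03×0.955 + 0.09×0.03×0.045 = 0.882470
P(newsletter send | ¬traffic spike) = 0.014089/0.882470 ≈ 0.0160

P(newsletter send | ¬traffic spike) ≈ 0.0160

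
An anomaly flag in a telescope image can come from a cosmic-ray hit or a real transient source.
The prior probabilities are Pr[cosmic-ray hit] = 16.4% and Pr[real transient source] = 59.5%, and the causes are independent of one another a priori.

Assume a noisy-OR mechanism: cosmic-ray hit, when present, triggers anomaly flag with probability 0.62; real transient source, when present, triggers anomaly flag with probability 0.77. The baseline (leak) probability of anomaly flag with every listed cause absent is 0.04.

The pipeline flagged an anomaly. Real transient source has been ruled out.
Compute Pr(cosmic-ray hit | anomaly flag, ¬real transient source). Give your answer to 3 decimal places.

Pr(cosmic-ray hit | anomaly flag, ¬real transient source) ≈ 0.757

Under noisy-OR, P(anomaly flag | causes) = 1 − (1−0.04)·∏(1−qᵢ) over the active causes.
Sum P(anomaly flag|·) weighted by the priors over both values of cosmic-ray hit:
  P(anomaly flag | ¬real transient source) = 0.04×0.836 + 0.6352×0.164
        = 0.033440 + 0.104173 = 0.137613
The terms with cosmic-ray hit present sum to 0.104173, so
  P(cosmic-ray hit | anomaly flag, ¬real transient source) = 0.104173 / 0.137613 ≈ 0.757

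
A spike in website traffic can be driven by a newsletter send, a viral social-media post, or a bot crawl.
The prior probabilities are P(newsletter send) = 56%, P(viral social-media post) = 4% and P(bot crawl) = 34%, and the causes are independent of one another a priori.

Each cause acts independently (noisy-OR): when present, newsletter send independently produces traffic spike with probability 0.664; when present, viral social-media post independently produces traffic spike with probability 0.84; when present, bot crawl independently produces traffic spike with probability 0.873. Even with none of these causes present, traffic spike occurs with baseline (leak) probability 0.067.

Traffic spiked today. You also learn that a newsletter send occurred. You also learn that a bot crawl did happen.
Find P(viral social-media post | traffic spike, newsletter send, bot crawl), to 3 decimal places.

P(viral social-media post | traffic spike, newsletter send, bot crawl) ≈ 0.041

Under noisy-OR, P(traffic spike | causes) = 1 − (1−0.067)·∏(1−qᵢ) over the active causes.
For the numerator, keep only viral social-media post=true terms: 0.99363×0.04 = 0.039745
The normalizing constant is 0.960187×0.96 + 0.99363×0.04 = 0.961525
Posterior = 0.039745 / 0.961525 ≈ 0.041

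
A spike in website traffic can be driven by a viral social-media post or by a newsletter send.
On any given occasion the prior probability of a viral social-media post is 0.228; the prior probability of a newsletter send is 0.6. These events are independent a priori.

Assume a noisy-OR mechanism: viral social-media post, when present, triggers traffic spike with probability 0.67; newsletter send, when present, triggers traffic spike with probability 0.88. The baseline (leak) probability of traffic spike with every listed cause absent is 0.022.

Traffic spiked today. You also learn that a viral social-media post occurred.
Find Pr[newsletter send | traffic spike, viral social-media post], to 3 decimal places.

Under noisy-OR, P(traffic spike | causes) = 1 − (1−0.022)·∏(1−qᵢ) over the active causes.
P(traffic spike | viral social-media post) = 0.67726×0.4 + 0.961271×0.6 = 0.270904 + 0.576763 = 0.847667
Of this, 0.576763 comes from 0.961271×0.6 (the newsletter send=true cases).
So P(newsletter send | traffic spike, viral social-media post) = 0.576763/0.847667 ≈ 0.680.

Pr[newsletter send | traffic spike, viral social-media post] ≈ 0.680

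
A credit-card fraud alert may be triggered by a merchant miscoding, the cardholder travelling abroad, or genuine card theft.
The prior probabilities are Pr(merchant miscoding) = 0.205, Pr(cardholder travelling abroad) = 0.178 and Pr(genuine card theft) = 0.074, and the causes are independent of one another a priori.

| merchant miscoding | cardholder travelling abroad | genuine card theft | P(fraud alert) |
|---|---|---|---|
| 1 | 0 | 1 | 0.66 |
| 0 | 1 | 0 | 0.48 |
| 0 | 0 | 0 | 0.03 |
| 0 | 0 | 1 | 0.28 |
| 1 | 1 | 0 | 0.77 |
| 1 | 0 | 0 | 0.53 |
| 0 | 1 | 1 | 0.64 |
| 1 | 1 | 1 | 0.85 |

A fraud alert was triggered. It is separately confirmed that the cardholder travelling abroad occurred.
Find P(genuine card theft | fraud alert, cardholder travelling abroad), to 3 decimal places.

P(genuine card theft | fraud alert, cardholder travelling abroad) ≈ 0.092

Weight on genuine card theft=true, given the evidence: 0.037651 + 0.012894 = 0.050545
The normalizing constant is 0.48·0.795·0.926 + 0.64·0.795·0.074 + 0.77·0.205·0.926 + 0.85·0.205·0.074 = 0.550076
Posterior = 0.050545 / 0.550076 ≈ 0.092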